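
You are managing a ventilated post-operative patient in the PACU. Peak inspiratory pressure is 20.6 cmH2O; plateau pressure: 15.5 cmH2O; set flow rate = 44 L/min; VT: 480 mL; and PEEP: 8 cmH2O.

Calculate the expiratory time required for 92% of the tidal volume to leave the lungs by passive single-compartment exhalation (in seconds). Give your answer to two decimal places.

1.12

Flow: 44 L/min ÷ 60 = 0.7333 L/s.
R = (PIP − Pplat)/V̇ = (20.6 − 15.5) / 0.7333 = 5.1/0.7333 = 6.955 cmH2O·s/L.
C = Vt/(Pplat − PEEP) = 480.0 / (15.5 − 8) = 480.0/7.5 = 64.0 mL/cmH2O.
τ = R × C = 6.955 × 0.064 L/cmH2O = 0.4451 s.
t = −τ·ln(1 − 0.92) = −0.4451·ln(0.08) = 1.124 s.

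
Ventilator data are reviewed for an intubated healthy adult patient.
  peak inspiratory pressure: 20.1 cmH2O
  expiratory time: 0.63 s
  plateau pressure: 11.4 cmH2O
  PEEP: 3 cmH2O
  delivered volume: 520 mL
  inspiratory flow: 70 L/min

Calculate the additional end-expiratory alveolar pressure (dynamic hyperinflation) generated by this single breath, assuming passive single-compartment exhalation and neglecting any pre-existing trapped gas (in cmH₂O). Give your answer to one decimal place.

Flow: 70 L/min ÷ 60 = 1.1667 L/s.
R = (PIP − Pplat)/V̇ = (20.1 − 11.4) / 1.1667 = 8.7/1.1667 = 7.457 cmH2O·s/L.
C = Vt/(Pplat − PEEP) = 520.0 / (11.4 − 3) = 520.0/8.4 = 61.905 mL/cmH2O.
τ = R × C = 7.457 × 0.06191 L/cmH2O = 0.4617 s.
Fraction remaining = e^(−Te/τ) = e^(−0.63/0.4617) = 0.2555; trapped volume = 520.0 × 0.2555 = 132.86 mL.
Additional alveolar pressure from trapping ≈ V_trapped / C = 132.86 / 61.905 = 2.146 cmH2O.

2.1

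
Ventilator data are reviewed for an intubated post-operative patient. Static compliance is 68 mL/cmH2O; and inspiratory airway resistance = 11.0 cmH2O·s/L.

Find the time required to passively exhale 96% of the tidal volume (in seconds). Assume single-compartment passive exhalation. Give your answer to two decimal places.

2.41

τ = R × C = 11.0 × 68 mL/cmH2O = 11.0 × 0.068 L/cmH2O = 0.748 s.
Exhaled fraction f = 1 − e^(−t/τ) → t = −τ·ln(1 − f) = −0.748·ln(0.04) = 2.408 s.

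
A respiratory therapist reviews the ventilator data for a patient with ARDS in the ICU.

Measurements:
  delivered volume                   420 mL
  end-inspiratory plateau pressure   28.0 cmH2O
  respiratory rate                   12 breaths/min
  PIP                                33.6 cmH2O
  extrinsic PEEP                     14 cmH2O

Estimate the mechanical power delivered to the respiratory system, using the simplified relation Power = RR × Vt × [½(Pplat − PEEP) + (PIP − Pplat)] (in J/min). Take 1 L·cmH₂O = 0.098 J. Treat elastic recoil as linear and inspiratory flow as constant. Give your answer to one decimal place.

6.2

Per-breath work = Vt × [½(Pplat−PEEP) + (PIP−Pplat)] = 0.420 × [0.5×14.0 + 5.6] = 0.420 × 12.6 = 5.292 L·cmH2O.
Power = 12 × 5.292 = 63.504 L·cmH2O/min.
× 0.098 J/(L·cmH2O) → 6.223 J/min.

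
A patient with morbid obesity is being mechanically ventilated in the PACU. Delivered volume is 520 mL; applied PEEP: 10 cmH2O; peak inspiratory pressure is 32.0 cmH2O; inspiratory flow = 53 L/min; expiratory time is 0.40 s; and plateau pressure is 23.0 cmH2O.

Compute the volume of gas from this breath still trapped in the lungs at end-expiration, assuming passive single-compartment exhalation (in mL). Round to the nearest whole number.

195

Flow: 53 L/min ÷ 60 = 0.8833 L/s.
R = (PIP − Pplat)/V̇ = (32.0 − 23.0) / 0.8833 = 9.0/0.8833 = 10.189 cmH2O·s/L.
C = Vt/(Pplat − PEEP) = 520.0 / (23.0 − 10) = 520.0/13.0 = 40.0 mL/cmH2O.
τ = R × C = 10.189 × 0.04 L/cmH2O = 0.4076 s.
Fraction remaining = e^(−Te/τ) = e^(−0.40/0.4076) = 0.3748.
Trapped volume = 520.0 × 0.3748 = 194.9 mL.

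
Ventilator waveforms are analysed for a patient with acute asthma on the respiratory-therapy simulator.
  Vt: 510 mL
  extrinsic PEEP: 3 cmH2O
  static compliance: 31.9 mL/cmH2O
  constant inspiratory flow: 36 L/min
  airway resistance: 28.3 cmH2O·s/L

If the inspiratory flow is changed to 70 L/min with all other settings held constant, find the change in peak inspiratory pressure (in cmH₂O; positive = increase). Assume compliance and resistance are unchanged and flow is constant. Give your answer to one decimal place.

16.0

Flow: 36 L/min ÷ 60 = 0.6 L/s.
New flow: 70 L/min ÷ 60 = 1.1667 L/s.
PIP = Vt/C + R·V̇ + PEEP (constant-flow equation of motion).
Only the resistive term changes: ΔPIP = R × ΔV̇ = 28.3 × (1.1667 − 0.6) = 28.3 × 0.5667 = 16.038 cmH2O.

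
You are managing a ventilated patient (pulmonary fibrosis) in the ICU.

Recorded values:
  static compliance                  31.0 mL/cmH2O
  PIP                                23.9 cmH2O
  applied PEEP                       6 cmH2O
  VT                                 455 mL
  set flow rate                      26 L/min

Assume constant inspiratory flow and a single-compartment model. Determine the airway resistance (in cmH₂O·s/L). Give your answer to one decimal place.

7.4

Flow: 26 L/min ÷ 60 = 0.4333 L/s.
Equation of motion (constant flow): PIP = Vt/C + R·V̇ + PEEP.
R·V̇ = PIP − Vt/C − PEEP = 23.9 − 455/31.0 − 6 = 23.9 − 14.677 − 6 = 3.223 cmH2O.
R = 3.223 / 0.4333 = 7.438 cmH2O·s/L.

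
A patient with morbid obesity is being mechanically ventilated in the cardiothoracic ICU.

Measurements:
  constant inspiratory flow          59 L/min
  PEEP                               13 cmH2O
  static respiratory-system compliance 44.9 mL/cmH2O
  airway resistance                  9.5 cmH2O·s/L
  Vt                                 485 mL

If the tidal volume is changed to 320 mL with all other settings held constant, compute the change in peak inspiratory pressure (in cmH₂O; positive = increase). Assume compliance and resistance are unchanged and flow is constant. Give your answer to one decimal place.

-3.7

PIP = Vt/C + R·V̇ + PEEP (constant-flow equation of motion).
Only the elastic term changes: ΔPIP = ΔVt / C = (320 − 485) / 44.9 = -3.675 cmH2O.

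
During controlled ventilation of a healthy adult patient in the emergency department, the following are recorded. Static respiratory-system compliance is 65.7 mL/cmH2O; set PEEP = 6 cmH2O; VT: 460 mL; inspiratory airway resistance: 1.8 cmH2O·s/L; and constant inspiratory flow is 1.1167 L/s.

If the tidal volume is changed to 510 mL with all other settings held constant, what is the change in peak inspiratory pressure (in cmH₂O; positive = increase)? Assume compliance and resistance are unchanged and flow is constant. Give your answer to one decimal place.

PIP = Vt/C + R·V̇ + PEEP (constant-flow equation of motion).
Only the elastic term changes: ΔPIP = ΔVt / C = (510 − 460) / 65.7 = 0.761 cmH2O.

0.8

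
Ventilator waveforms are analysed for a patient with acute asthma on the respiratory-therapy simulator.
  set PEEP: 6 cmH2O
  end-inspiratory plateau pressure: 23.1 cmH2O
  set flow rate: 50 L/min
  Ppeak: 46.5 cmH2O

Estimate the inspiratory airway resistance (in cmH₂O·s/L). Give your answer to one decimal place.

28.1

Flow: 50 L/min ÷ 60 = 0.8333 L/s.
Raw = (PIP − Pplat) / flow = (46.5 − 23.1) / 0.8333 = 23.4 / 0.8333 = 28.081 cmH2O·s/L.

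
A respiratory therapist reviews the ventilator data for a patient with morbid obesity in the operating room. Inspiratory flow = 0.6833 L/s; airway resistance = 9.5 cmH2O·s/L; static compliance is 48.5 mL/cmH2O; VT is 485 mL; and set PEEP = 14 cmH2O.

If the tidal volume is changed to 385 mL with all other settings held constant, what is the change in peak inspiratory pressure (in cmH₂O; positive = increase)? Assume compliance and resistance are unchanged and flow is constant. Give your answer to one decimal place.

PIP = Vt/C + R·V̇ + PEEP (constant-flow equation of motion).
Only the elastic term changes: ΔPIP = ΔVt / C = (385 − 485) / 48.5 = -2.062 cmH2O.

-2.1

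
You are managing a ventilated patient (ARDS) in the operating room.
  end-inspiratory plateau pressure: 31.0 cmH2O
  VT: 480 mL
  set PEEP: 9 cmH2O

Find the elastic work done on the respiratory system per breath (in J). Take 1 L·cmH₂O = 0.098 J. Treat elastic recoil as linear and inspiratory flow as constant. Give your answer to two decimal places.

Elastic work ≈ ½ × (Pplat − PEEP) × Vt = 0.5 × (31.0 − 9) × 0.480 L = 0.5 × 22.0 × 0.480 = 5.28 L·cmH2O.
× 0.098 J/(L·cmH2O) → 0.5174 J.

0.52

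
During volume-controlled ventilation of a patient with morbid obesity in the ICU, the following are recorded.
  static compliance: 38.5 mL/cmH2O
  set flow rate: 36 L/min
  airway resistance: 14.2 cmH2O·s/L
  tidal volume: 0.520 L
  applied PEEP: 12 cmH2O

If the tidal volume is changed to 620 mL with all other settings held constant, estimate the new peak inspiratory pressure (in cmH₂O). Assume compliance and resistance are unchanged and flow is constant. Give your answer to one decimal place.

36.6

Flow: 36 L/min ÷ 60 = 0.6 L/s.
PIP = Vt/C + R·V̇ + PEEP (constant-flow equation of motion).
Only the elastic term changes: ΔPIP = ΔVt / C = (620 − 520) / 38.5 = 2.597 cmH2O.
Original PIP = 520/38.5 + 14.2×0.6 + 12 = 34.026 cmH2O; new PIP = 34.026 + (2.597) = 36.623 cmH2O.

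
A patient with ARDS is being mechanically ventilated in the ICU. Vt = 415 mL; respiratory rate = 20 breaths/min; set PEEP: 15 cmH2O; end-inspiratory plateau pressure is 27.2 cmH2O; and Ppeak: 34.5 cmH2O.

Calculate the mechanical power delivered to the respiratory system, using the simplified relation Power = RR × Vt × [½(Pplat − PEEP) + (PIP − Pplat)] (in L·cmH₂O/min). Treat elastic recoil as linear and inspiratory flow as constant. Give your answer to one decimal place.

Per-breath work = Vt × [½(Pplat−PEEP) + (PIP−Pplat)] = 0.415 × [0.5×12.2 + 7.3] = 0.415 × 13.4 = 5.561 L·cmH2O.
Power = 20 × 5.561 = 111.22 L·cmH2O/min.

111.2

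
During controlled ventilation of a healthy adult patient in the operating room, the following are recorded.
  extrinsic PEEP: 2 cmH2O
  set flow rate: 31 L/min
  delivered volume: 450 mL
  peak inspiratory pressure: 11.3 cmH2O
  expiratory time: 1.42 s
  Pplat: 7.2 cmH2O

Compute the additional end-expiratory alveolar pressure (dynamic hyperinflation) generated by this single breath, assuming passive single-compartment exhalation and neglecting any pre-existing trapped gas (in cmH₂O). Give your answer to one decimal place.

Flow: 31 L/min ÷ 60 = 0.5167 L/s.
R = (PIP − Pplat)/V̇ = (11.3 − 7.2) / 0.5167 = 4.1/0.5167 = 7.935 cmH2O·s/L.
C = Vt/(Pplat − PEEP) = 450.0 / (7.2 − 2) = 450.0/5.2 = 86.538 mL/cmH2O.
τ = R × C = 7.935 × 0.08654 L/cmH2O = 0.6867 s.
Fraction remaining = e^(−Te/τ) = e^(−1.42/0.6867) = 0.1265; trapped volume = 450.0 × 0.1265 = 56.925 mL.
Additional alveolar pressure from trapping ≈ V_trapped / C = 56.925 / 86.538 = 0.6578 cmH2O.

0.7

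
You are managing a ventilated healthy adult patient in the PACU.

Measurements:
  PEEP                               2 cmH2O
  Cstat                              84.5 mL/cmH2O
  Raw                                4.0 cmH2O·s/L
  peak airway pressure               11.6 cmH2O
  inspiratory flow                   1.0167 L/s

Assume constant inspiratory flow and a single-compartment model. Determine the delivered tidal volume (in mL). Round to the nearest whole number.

468

Equation of motion (constant flow): PIP = Vt/C + R·V̇ + PEEP.
Vt/C = PIP − R·V̇ − PEEP = 11.6 − 4.067 − 2 = 5.533 cmH2O.
Vt = C × 5.533 = 84.5 × 5.533 = 467.54 mL.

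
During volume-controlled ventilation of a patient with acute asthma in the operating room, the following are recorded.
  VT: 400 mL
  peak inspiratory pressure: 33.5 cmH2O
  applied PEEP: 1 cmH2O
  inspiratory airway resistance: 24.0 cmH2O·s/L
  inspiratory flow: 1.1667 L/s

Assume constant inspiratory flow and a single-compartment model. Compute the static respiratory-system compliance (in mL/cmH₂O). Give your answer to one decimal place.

88.9

Equation of motion (constant flow): PIP = Vt/C + R·V̇ + PEEP.
Vt/C = PIP − R·V̇ − PEEP = 33.5 − 24.0×1.1667 − 1 = 33.5 − 28.001 − 1 = 4.499 cmH2O.
C = Vt / 4.499 = 400 / 4.499 = 88.909 mL/cmH2O.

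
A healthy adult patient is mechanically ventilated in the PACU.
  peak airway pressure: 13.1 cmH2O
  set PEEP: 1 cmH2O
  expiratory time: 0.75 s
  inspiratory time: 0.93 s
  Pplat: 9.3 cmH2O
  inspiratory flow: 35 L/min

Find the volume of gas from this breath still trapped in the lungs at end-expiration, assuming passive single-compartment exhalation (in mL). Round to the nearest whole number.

93

Flow: 35 L/min ÷ 60 = 0.5833 L/s.
Vt = flow × Ti = 0.5833 L/s × 0.93 s × 1000 mL/L = 542.47 mL.
R = (PIP − Pplat)/V̇ = (13.1 − 9.3) / 0.5833 = 3.8/0.5833 = 6.515 cmH2O·s/L.
C = Vt/(Pplat − PEEP) = 542.47 / (9.3 − 1) = 542.47/8.3 = 65.358 mL/cmH2O.
τ = R × C = 6.515 × 0.06536 L/cmH2O = 0.4258 s.
Fraction remaining = e^(−Te/τ) = e^(−0.75/0.4258) = 0.1718.
Trapped volume = 542.47 × 0.1718 = 93.196 mL.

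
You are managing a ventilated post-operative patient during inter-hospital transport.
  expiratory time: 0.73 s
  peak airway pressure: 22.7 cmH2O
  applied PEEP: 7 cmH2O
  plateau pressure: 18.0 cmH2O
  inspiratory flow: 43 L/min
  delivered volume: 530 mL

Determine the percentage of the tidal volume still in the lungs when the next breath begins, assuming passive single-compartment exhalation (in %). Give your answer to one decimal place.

Flow: 43 L/min ÷ 60 = 0.7167 L/s.
R = (PIP − Pplat)/V̇ = (22.7 − 18.0) / 0.7167 = 4.7/0.7167 = 6.558 cmH2O·s/L.
C = Vt/(Pplat − PEEP) = 530.0 / (18.0 − 7) = 530.0/11.0 = 48.182 mL/cmH2O.
τ = R × C = 6.558 × 0.04818 L/cmH2O = 0.316 s.
Fraction remaining at end-expiration = e^(−Te/τ) = e^(−0.73/0.316) = 0.09925 → 9.925%.

9.9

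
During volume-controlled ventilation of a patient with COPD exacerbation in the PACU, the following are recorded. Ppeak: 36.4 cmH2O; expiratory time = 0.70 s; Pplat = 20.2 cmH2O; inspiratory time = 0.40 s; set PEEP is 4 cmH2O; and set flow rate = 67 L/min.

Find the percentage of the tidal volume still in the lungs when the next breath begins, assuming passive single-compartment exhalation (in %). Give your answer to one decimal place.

Flow: 67 L/min ÷ 60 = 1.1167 L/s.
Vt = flow × Ti = 1.1167 L/s × 0.40 s × 1000 mL/L = 446.68 mL.
R = (PIP − Pplat)/V̇ = (36.4 − 20.2) / 1.1167 = 16.2/1.1167 = 14.507 cmH2O·s/L.
C = Vt/(Pplat − PEEP) = 446.68 / (20.2 − 4) = 446.68/16.2 = 27.573 mL/cmH2O.
τ = R × C = 14.507 × 0.02757 L/cmH2O = 0.4 s.
Fraction remaining at end-expiration = e^(−Te/τ) = e^(−0.70/0.4) = 0.1738 → 17.38%.

17.4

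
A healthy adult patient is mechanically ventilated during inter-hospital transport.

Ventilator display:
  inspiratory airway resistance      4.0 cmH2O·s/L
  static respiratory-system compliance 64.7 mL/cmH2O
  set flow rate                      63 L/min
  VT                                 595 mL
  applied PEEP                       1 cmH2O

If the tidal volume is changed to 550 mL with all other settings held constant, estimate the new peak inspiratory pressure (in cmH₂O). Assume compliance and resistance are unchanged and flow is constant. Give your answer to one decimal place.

Flow: 63 L/min ÷ 60 = 1.05 L/s.
PIP = Vt/C + R·V̇ + PEEP (constant-flow equation of motion).
Only the elastic term changes: ΔPIP = ΔVt / C = (550 − 595) / 64.7 = -0.6955 cmH2O.
Original PIP = 595/64.7 + 4.0×1.05 + 1 = 14.396 cmH2O; new PIP = 14.396 + (-0.6955) = 13.701 cmH2O.

13.7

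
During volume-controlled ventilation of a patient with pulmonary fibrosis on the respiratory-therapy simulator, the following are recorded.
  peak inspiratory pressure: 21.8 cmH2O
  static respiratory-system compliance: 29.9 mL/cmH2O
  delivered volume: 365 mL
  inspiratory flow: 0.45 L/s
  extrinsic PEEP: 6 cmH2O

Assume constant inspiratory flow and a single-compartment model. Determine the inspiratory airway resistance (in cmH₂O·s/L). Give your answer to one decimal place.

Equation of motion (constant flow): PIP = Vt/C + R·V̇ + PEEP.
R·V̇ = PIP − Vt/C − PEEP = 21.8 − 365/29.9 − 6 = 21.8 − 12.207 − 6 = 3.593 cmH2O.
R = 3.593 / 0.45 = 7.984 cmH2O·s/L.

8.0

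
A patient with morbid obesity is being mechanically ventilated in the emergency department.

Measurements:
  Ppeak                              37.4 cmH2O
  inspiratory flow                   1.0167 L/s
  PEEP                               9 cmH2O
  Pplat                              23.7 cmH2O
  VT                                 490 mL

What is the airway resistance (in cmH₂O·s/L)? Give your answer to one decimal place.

Raw = (PIP − Pplat) / flow = (37.4 − 23.7) / 1.0167 = 13.7 / 1.0167 = 13.475 cmH2O·s/L.

13.5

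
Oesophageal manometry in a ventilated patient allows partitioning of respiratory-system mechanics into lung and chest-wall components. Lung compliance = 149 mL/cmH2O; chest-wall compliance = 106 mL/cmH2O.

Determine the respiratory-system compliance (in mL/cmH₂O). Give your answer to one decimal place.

61.9

Lung and chest wall are elastances in series: 1/Crs = 1/CL + 1/Ccw.
1/Crs = 1/149 + 1/106 = 0.01615.
Crs = 61.92 mL/cmH2O.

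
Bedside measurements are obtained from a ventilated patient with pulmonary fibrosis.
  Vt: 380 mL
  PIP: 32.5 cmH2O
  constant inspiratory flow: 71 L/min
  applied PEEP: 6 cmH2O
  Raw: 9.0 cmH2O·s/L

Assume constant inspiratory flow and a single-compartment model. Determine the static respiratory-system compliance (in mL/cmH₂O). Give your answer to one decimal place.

Flow: 71 L/min ÷ 60 = 1.1833 L/s.
Equation of motion (constant flow): PIP = Vt/C + R·V̇ + PEEP.
Vt/C = PIP − R·V̇ − PEEP = 32.5 − 9.0×1.1833 − 6 = 32.5 − 10.65 − 6 = 15.85 cmH2O.
C = Vt / 15.85 = 380 / 15.85 = 23.975 mL/cmH2O.

24.0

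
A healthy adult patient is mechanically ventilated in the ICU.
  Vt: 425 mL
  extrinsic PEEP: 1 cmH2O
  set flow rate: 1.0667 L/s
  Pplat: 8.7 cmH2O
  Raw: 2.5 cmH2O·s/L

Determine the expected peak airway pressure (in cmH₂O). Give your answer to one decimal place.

11.4

PIP = Pplat + Raw × flow = 8.7 + 2.5 × 1.0667 = 8.7 + 2.667 = 11.367 cmH2O.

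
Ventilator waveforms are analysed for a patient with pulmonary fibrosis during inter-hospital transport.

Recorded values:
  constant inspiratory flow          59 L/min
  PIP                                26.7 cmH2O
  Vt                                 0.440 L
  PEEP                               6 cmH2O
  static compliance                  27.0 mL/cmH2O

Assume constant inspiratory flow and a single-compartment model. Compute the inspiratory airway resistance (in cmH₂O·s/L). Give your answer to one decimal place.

4.5

Flow: 59 L/min ÷ 60 = 0.9833 L/s.
Equation of motion (constant flow): PIP = Vt/C + R·V̇ + PEEP.
R·V̇ = PIP − Vt/C − PEEP = 26.7 − 440/27.0 − 6 = 26.7 − 16.296 − 6 = 4.404 cmH2O.
R = 4.404 / 0.9833 = 4.479 cmH2O·s/L.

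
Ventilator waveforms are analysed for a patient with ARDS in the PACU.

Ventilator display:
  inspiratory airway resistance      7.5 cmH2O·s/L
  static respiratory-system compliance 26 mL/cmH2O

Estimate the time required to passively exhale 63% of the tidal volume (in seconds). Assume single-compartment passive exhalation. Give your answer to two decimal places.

0.19

τ = R × C = 7.5 × 26 mL/cmH2O = 7.5 × 0.026 L/cmH2O = 0.195 s.
Exhaled fraction f = 1 − e^(−t/τ) → t = −τ·ln(1 − f) = −0.195·ln(0.37) = 0.1939 s.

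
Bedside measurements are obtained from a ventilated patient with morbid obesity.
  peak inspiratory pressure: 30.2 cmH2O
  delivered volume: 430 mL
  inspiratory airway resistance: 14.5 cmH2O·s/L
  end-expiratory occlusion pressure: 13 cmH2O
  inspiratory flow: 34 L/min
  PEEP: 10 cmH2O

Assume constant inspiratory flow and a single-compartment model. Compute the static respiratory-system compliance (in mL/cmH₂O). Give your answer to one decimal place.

47.9

Flow: 34 L/min ÷ 60 = 0.5667 L/s.
Total PEEP = 13 cmH2O (set 10 + intrinsic 3); this is the baseline alveolar pressure.
Equation of motion (constant flow): PIP = Vt/C + R·V̇ + PEEP.
Vt/C = PIP − R·V̇ − PEEP = 30.2 − 14.5×0.5667 − 13 = 30.2 − 8.217 − 13 = 8.983 cmH2O.
C = Vt / 8.983 = 430 / 8.983 = 47.868 mL/cmH2O.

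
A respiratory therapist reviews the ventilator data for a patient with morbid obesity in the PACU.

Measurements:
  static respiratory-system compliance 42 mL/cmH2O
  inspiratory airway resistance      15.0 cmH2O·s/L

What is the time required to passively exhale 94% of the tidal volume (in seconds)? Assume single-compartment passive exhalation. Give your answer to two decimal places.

1.77

τ = R × C = 15.0 × 42 mL/cmH2O = 15.0 × 0.042 L/cmH2O = 0.63 s.
Exhaled fraction f = 1 − e^(−t/τ) → t = −τ·ln(1 − f) = −0.63·ln(0.06) = 1.772 s.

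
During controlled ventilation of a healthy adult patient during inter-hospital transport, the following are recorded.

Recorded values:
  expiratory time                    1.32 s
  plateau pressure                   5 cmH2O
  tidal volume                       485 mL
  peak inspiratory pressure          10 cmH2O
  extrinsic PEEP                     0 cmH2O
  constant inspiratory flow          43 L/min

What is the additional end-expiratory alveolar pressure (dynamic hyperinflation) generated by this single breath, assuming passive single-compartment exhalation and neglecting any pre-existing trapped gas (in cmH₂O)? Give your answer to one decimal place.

Flow: 43 L/min ÷ 60 = 0.7167 L/s.
R = (PIP − Pplat)/V̇ = (10 − 5) / 0.7167 = 5.0/0.7167 = 6.976 cmH2O·s/L.
C = Vt/(Pplat − PEEP) = 485.0 / (5 − 0) = 485.0/5.0 = 97.0 mL/cmH2O.
τ = R × C = 6.976 × 0.097 L/cmH2O = 0.6767 s.
Fraction remaining = e^(−Te/τ) = e^(−1.32/0.6767) = 0.1422; trapped volume = 485.0 × 0.1422 = 68.967 mL.
Additional alveolar pressure from trapping ≈ V_trapped / C = 68.967 / 97.0 = 0.711 cmH2O.

0.7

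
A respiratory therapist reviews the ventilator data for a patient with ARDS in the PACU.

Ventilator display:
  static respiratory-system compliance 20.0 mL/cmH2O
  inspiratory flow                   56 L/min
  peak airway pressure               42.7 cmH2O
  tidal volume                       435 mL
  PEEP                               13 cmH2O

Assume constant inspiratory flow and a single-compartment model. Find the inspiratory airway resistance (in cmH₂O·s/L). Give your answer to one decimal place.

Flow: 56 L/min ÷ 60 = 0.9333 L/s.
Equation of motion (constant flow): PIP = Vt/C + R·V̇ + PEEP.
R·V̇ = PIP − Vt/C − PEEP = 42.7 − 435/20.0 − 13 = 42.7 − 21.75 − 13 = 7.95 cmH2O.
R = 7.95 / 0.9333 = 8.518 cmH2O·s/L.

8.5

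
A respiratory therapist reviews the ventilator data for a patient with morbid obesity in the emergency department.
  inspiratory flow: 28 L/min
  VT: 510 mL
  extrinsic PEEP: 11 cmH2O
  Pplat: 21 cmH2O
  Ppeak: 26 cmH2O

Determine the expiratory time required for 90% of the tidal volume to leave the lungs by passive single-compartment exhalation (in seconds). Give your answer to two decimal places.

1.26

Flow: 28 L/min ÷ 60 = 0.4667 L/s.
R = (PIP − Pplat)/V̇ = (26 − 21) / 0.4667 = 5.0/0.4667 = 10.714 cmH2O·s/L.
C = Vt/(Pplat − PEEP) = 510.0 / (21 − 11) = 510.0/10.0 = 51.0 mL/cmH2O.
τ = R × C = 10.714 × 0.051 L/cmH2O = 0.5464 s.
t = −τ·ln(1 − 0.90) = −0.5464·ln(0.1) = 1.258 s.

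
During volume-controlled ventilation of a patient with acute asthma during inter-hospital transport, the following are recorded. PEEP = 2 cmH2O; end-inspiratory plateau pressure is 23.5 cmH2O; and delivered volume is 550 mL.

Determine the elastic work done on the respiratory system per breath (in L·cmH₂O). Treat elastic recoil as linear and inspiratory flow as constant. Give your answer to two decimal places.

5.91

Elastic work ≈ ½ × (Pplat − PEEP) × Vt = 0.5 × (23.5 − 2) × 0.550 L = 0.5 × 21.5 × 0.550 = 5.913 L·cmH2O.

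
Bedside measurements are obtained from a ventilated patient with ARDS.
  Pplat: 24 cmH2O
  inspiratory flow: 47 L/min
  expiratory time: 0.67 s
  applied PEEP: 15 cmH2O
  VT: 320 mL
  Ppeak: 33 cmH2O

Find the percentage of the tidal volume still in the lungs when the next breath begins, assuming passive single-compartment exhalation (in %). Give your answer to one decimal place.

Flow: 47 L/min ÷ 60 = 0.7833 L/s.
R = (PIP − Pplat)/V̇ = (33 − 24) / 0.7833 = 9.0/0.7833 = 11.49 cmH2O·s/L.
C = Vt/(Pplat − PEEP) = 320.0 / (24 − 15) = 320.0/9.0 = 35.556 mL/cmH2O.
τ = R × C = 11.49 × 0.03556 L/cmH2O = 0.4086 s.
Fraction remaining at end-expiration = e^(−Te/τ) = e^(−0.67/0.4086) = 0.194 → 19.4%.

19.4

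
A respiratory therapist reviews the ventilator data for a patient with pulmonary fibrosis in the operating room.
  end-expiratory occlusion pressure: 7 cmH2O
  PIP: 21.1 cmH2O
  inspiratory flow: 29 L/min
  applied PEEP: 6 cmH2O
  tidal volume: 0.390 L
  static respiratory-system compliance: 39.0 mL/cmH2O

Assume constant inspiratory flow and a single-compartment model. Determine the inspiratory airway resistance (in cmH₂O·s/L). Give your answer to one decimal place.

8.5

Flow: 29 L/min ÷ 60 = 0.4833 L/s.
Total PEEP = 7 cmH2O (set 6 + intrinsic 1); this is the baseline alveolar pressure.
Equation of motion (constant flow): PIP = Vt/C + R·V̇ + PEEP.
R·V̇ = PIP − Vt/C − PEEP = 21.1 − 390/39.0 − 7 = 21.1 − 10.0 − 7 = 4.1 cmH2O.
R = 4.1 / 0.4833 = 8.483 cmH2O·s/L.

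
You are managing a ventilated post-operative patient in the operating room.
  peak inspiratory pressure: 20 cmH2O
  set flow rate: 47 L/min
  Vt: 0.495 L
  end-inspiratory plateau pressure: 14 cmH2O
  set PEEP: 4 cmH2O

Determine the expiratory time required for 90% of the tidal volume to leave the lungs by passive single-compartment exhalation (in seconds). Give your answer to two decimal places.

Flow: 47 L/min ÷ 60 = 0.7833 L/s.
R = (PIP − Pplat)/V̇ = (20 − 14) / 0.7833 = 6.0/0.7833 = 7.66 cmH2O·s/L.
C = Vt/(Pplat − PEEP) = 495.0 / (14 − 4) = 495.0/10.0 = 49.5 mL/cmH2O.
τ = R × C = 7.66 × 0.0495 L/cmH2O = 0.3792 s.
t = −τ·ln(1 − 0.90) = −0.3792·ln(0.1) = 0.8731 s.

0.87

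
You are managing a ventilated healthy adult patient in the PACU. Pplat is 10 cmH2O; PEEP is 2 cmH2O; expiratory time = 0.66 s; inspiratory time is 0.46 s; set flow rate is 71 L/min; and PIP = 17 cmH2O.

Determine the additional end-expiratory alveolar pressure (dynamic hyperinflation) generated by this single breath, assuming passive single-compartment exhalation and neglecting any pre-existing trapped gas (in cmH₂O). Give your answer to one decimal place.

Flow: 71 L/min ÷ 60 = 1.1833 L/s.
Vt = flow × Ti = 1.1833 L/s × 0.46 s × 1000 mL/L = 544.32 mL.
R = (PIP − Pplat)/V̇ = (17 − 10) / 1.1833 = 7.0/1.1833 = 5.916 cmH2O·s/L.
C = Vt/(Pplat − PEEP) = 544.32 / (10 − 2) = 544.32/8.0 = 68.04 mL/cmH2O.
τ = R × C = 5.916 × 0.06804 L/cmH2O = 0.4025 s.
Fraction remaining = e^(−Te/τ) = e^(−0.66/0.4025) = 0.194; trapped volume = 544.32 × 0.194 = 105.6 mL.
Additional alveolar pressure from trapping ≈ V_trapped / C = 105.6 / 68.04 = 1.552 cmH2O.

1.6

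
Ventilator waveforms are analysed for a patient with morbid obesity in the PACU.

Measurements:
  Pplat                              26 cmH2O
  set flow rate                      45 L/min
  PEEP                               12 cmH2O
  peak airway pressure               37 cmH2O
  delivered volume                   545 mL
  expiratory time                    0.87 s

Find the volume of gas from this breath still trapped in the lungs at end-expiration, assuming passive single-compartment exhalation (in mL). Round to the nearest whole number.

Flow: 45 L/min ÷ 60 = 0.75 L/s.
R = (PIP − Pplat)/V̇ = (37 − 26) / 0.75 = 11.0/0.75 = 14.667 cmH2O·s/L.
C = Vt/(Pplat − PEEP) = 545.0 / (26 − 12) = 545.0/14.0 = 38.929 mL/cmH2O.
τ = R × C = 14.667 × 0.03893 L/cmH2O = 0.571 s.
Fraction remaining = e^(−Te/τ) = e^(−0.87/0.571) = 0.2179.
Trapped volume = 545.0 × 0.2179 = 118.76 mL.

119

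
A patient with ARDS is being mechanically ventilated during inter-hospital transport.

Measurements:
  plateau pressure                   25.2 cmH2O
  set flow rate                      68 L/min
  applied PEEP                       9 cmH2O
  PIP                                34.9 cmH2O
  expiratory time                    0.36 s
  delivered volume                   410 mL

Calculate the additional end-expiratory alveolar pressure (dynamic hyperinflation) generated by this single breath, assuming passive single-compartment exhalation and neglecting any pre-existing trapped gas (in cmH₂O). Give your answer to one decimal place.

3.1

Flow: 68 L/min ÷ 60 = 1.1333 L/s.
R = (PIP − Pplat)/V̇ = (34.9 − 25.2) / 1.1333 = 9.7/1.1333 = 8.559 cmH2O·s/L.
C = Vt/(Pplat − PEEP) = 410.0 / (25.2 − 9) = 410.0/16.2 = 25.309 mL/cmH2O.
τ = R × C = 8.559 × 0.02531 L/cmH2O = 0.2166 s.
Fraction remaining = e^(−Te/τ) = e^(−0.36/0.2166) = 0.1897; trapped volume = 410.0 × 0.1897 = 77.777 mL.
Additional alveolar pressure from trapping ≈ V_trapped / C = 77.777 / 25.309 = 3.073 cmH2O.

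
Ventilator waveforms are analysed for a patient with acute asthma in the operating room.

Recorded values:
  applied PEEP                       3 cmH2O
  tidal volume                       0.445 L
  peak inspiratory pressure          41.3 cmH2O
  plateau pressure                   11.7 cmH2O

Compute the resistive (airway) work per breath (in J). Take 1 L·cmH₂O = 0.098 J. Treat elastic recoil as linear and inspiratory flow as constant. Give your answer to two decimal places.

With constant inspiratory flow the resistive pressure is constant at PIP − Pplat = 41.3 − 11.7 = 29.6 cmH2O, so resistive work = 29.6 × 0.445 = 13.172 L·cmH2O.
× 0.098 J/(L·cmH2O) → 1.291 J.

1.29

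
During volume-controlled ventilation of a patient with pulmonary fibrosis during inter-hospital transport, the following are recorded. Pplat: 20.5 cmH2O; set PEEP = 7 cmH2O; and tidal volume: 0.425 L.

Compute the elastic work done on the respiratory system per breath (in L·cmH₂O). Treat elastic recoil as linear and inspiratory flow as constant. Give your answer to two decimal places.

Elastic work ≈ ½ × (Pplat − PEEP) × Vt = 0.5 × (20.5 − 7) × 0.425 L = 0.5 × 13.5 × 0.425 = 2.869 L·cmH2O.

2.87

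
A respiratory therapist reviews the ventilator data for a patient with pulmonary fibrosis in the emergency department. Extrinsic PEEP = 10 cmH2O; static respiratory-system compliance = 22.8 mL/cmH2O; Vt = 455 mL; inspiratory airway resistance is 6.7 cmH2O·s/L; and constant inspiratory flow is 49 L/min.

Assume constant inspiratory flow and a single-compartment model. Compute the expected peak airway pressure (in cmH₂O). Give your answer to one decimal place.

Flow: 49 L/min ÷ 60 = 0.8167 L/s.
Equation of motion (constant flow): PIP = Vt/C + R·V̇ + PEEP.
PIP = 455/22.8 + 6.7×0.8167 + 10 = 19.956 + 5.472 + 10 = 35.428 cmH2O.

35.4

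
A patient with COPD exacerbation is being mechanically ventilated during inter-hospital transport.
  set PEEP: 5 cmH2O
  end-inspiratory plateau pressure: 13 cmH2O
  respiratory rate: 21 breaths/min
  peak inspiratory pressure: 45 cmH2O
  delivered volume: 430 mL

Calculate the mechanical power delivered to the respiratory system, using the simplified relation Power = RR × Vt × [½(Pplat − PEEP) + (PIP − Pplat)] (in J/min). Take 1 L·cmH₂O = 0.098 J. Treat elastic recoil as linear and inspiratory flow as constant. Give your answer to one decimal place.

Per-breath work = Vt × [½(Pplat−PEEP) + (PIP−Pplat)] = 0.430 × [0.5×8.0 + 32.0] = 0.430 × 36.0 = 15.48 L·cmH2O.
Power = 21 × 15.48 = 325.08 L·cmH2O/min.
× 0.098 J/(L·cmH2O) → 31.858 J/min.

31.9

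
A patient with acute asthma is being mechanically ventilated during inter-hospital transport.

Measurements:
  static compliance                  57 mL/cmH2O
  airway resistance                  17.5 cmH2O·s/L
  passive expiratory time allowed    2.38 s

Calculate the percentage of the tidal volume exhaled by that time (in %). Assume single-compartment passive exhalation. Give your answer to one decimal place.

90.8

τ = R × C = 17.5 × 57 mL/cmH2O = 17.5 × 0.057 L/cmH2O = 0.9975 s.
Passive exhalation: V(t)/V₀ = e^(−t/τ) = e^(−2.38/0.9975) = 0.092.
Fraction exhaled = 1 − 0.092 = 0.908 → 90.8%.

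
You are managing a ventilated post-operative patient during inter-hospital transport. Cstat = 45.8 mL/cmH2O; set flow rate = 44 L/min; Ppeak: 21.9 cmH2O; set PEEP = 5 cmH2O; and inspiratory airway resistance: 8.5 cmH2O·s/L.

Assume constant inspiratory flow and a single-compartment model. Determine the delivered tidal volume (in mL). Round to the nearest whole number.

Flow: 44 L/min ÷ 60 = 0.7333 L/s.
Equation of motion (constant flow): PIP = Vt/C + R·V̇ + PEEP.
Vt/C = PIP − R·V̇ − PEEP = 21.9 − 6.233 − 5 = 10.667 cmH2O.
Vt = C × 10.667 = 45.8 × 10.667 = 488.55 mL.

489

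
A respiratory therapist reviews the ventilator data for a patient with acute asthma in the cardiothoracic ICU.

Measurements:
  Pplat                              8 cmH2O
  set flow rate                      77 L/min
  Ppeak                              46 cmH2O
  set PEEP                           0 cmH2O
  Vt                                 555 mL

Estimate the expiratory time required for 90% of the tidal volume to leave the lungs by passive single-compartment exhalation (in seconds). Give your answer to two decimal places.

Flow: 77 L/min ÷ 60 = 1.2833 L/s.
R = (PIP − Pplat)/V̇ = (46 − 8) / 1.2833 = 38.0/1.2833 = 29.611 cmH2O·s/L.
C = Vt/(Pplat − PEEP) = 555.0 / (8 − 0) = 555.0/8.0 = 69.375 mL/cmH2O.
τ = R × C = 29.611 × 0.06938 L/cmH2O = 2.054 s.
t = −τ·ln(1 − 0.90) = −2.054·ln(0.1) = 4.73 s.

4.73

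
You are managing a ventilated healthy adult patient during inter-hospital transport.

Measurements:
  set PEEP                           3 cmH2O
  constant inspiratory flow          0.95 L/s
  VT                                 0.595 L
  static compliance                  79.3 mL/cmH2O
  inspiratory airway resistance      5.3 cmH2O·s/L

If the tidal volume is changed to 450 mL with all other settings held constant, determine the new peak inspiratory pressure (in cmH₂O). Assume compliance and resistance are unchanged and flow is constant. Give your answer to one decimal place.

PIP = Vt/C + R·V̇ + PEEP (constant-flow equation of motion).
Only the elastic term changes: ΔPIP = ΔVt / C = (450 − 595) / 79.3 = -1.828 cmH2O.
Original PIP = 595/79.3 + 5.3×0.95 + 3 = 15.538 cmH2O; new PIP = 15.538 + (-1.828) = 13.71 cmH2O.

13.7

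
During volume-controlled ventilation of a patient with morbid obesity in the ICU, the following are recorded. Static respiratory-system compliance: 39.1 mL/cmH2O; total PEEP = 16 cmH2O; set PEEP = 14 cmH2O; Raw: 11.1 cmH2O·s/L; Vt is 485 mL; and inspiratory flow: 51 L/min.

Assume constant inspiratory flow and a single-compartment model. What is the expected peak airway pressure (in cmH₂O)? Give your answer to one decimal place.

37.8

Flow: 51 L/min ÷ 60 = 0.85 L/s.
Total PEEP = 16 cmH2O (set 14 + intrinsic 2); this is the baseline alveolar pressure.
Equation of motion (constant flow): PIP = Vt/C + R·V̇ + PEEP.
PIP = 485/39.1 + 11.1×0.85 + 16 = 12.404 + 9.435 + 16 = 37.839 cmH2O.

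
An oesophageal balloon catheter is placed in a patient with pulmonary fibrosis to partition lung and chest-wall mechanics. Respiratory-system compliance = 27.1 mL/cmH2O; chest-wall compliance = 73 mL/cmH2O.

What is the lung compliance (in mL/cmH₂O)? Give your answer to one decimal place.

43.1

1/CL = 1/Crs − 1/Ccw.
1/CL = 1/27.1 − 1/73 = 0.0232.
CL = 43.103 mL/cmH2O.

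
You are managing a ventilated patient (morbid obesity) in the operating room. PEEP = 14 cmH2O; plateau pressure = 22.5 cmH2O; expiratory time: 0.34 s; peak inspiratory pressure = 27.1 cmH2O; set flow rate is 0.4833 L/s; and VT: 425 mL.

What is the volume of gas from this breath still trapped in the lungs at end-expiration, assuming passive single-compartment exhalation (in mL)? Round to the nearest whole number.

208

R = (PIP − Pplat)/V̇ = (27.1 − 22.5) / 0.4833 = 4.6/0.4833 = 9.518 cmH2O·s/L.
C = Vt/(Pplat − PEEP) = 425.0 / (22.5 − 14) = 425.0/8.5 = 50.0 mL/cmH2O.
τ = R × C = 9.518 × 0.05 L/cmH2O = 0.4759 s.
Fraction remaining = e^(−Te/τ) = e^(−0.34/0.4759) = 0.4895.
Trapped volume = 425.0 × 0.4895 = 208.04 mL.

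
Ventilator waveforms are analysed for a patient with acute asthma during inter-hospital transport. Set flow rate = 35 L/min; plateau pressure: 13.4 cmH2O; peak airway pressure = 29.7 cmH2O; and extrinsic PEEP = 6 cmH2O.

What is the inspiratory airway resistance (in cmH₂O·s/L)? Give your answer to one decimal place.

27.9

Flow: 35 L/min ÷ 60 = 0.5833 L/s.
Raw = (PIP − Pplat) / flow = (29.7 − 13.4) / 0.5833 = 16.3 / 0.5833 = 27.944 cmH2O·s/L.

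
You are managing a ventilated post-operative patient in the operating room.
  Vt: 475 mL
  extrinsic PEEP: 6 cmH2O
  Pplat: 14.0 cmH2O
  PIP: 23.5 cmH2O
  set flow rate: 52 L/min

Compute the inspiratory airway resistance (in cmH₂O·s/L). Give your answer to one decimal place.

Flow: 52 L/min ÷ 60 = 0.8667 L/s.
Raw = (PIP − Pplat) / flow = (23.5 − 14.0) / 0.8667 = 9.5 / 0.8667 = 10.961 cmH2O·s/L.

11.0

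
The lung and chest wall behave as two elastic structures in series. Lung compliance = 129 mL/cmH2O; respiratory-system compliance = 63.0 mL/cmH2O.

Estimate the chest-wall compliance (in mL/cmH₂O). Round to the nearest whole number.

1/Ccw = 1/Crs − 1/CL.
1/Ccw = 1/63.0 − 1/129 = 0.008121.
Ccw = 123.14 mL/cmH2O.

123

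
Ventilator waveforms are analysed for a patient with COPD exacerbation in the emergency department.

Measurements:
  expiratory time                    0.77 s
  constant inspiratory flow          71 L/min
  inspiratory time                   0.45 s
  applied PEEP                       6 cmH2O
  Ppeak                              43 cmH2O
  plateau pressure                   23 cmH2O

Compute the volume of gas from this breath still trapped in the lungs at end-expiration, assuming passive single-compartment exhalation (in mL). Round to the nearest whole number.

124

Flow: 71 L/min ÷ 60 = 1.1833 L/s.
Vt = flow × Ti = 1.1833 L/s × 0.45 s × 1000 mL/L = 532.49 mL.
R = (PIP − Pplat)/V̇ = (43 − 23) / 1.1833 = 20.0/1.1833 = 16.902 cmH2O·s/L.
C = Vt/(Pplat − PEEP) = 532.49 / (23 − 6) = 532.49/17.0 = 31.323 mL/cmH2O.
τ = R × C = 16.902 × 0.03132 L/cmH2O = 0.5294 s.
Fraction remaining = e^(−Te/τ) = e^(−0.77/0.5294) = 0.2335.
Trapped volume = 532.49 × 0.2335 = 124.34 mL.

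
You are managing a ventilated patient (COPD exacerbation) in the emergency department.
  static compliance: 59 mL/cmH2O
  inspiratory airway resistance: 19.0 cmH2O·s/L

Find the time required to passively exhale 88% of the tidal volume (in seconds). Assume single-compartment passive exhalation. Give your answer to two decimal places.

2.38

τ = R × C = 19.0 × 59 mL/cmH2O = 19.0 × 0.059 L/cmH2O = 1.121 s.
Exhaled fraction f = 1 − e^(−t/τ) → t = −τ·ln(1 − f) = −1.121·ln(0.12) = 2.377 s.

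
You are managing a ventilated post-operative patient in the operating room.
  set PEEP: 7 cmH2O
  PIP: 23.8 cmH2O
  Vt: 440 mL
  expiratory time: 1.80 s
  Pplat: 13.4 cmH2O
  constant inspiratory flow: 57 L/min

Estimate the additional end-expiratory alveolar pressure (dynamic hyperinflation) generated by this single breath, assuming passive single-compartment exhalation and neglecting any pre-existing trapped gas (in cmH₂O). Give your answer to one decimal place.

0.6

Flow: 57 L/min ÷ 60 = 0.95 L/s.
R = (PIP − Pplat)/V̇ = (23.8 − 13.4) / 0.95 = 10.4/0.95 = 10.947 cmH2O·s/L.
C = Vt/(Pplat − PEEP) = 440.0 / (13.4 − 7) = 440.0/6.4 = 68.75 mL/cmH2O.
τ = R × C = 10.947 × 0.06875 L/cmH2O = 0.7526 s.
Fraction remaining = e^(−Te/τ) = e^(−1.80/0.7526) = 0.09147; trapped volume = 440.0 × 0.09147 = 40.247 mL.
Additional alveolar pressure from trapping ≈ V_trapped / C = 40.247 / 68.75 = 0.5854 cmH2O.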